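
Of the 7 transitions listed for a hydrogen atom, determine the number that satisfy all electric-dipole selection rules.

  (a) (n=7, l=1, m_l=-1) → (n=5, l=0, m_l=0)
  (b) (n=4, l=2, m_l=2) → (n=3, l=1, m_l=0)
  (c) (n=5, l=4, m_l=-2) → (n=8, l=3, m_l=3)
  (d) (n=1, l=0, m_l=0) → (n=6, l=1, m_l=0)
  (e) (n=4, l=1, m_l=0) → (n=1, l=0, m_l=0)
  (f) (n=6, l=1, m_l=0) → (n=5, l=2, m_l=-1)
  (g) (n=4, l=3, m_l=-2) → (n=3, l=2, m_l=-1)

(a) allowed
(b) forbidden — Δm_l = -2 (E1 requires Δm_l = 0, ±1)
(c) forbidden — Δm_l = +5 (E1 requires Δm_l = 0, ±1)
(d) allowed
(e) allowed
(f) allowed
(g) allowed
Total allowed: 5 of 7.

5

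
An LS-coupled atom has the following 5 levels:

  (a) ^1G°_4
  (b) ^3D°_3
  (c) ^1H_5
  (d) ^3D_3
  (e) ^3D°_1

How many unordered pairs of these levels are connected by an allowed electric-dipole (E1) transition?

(a)–(b): forbidden (parity, ΔS, ΔL).
(a)–(c): allowed.
(a)–(d): forbidden (ΔS, ΔL).
(a)–(e): forbidden (parity, ΔS, ΔL, ΔJ).
(b)–(c): forbidden (ΔS, ΔL, ΔJ).
(b)–(d): allowed.
(b)–(e): forbidden (parity, ΔJ).
(c)–(d): forbidden (parity, ΔS, ΔL, ΔJ).
(c)–(e): forbidden (ΔS, ΔL, ΔJ).
(d)–(e): forbidden (ΔJ).
Allowed pairs: 2 of 10.

2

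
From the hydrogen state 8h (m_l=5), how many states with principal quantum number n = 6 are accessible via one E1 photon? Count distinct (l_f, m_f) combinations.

E1 requires Δl = ±1, so l_f ∈ {4, 6}; with 0 ≤ l_f ≤ n_f−1 = 5, the allowed l_f values are {4}.
For l_f = 4: m_f ∈ {m_i−1, m_i, m_i+1} ∩ [−4, 4] = {4} → 1 state.
Total: 1.

1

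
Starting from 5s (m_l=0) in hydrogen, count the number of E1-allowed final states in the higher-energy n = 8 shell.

E1 requires Δl = ±1, so l_f ∈ {-1, 1}; with 0 ≤ l_f ≤ n_f−1 = 7, the allowed l_f values are {1}.
For l_f = 1: m_f ∈ {m_i−1, m_i, m_i+1} ∩ [−1, 1] = {-1, 0, 1} → 3 states.
Total: 3.

3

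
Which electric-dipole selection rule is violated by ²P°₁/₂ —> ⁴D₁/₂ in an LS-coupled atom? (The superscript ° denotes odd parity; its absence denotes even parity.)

the ΔS = 0 rule

Parity must change: odd → even — ok.
ΔS = 0: S: 1/2 → 3/2 — fails.
ΔL = 0, ±1 (not L=0↔0): L: 1 → 2, ΔL = +1 — ok.
ΔJ = 0, ±1 (not J=0↔0): J: 1/2 → 1/2, ΔJ = +0 — ok.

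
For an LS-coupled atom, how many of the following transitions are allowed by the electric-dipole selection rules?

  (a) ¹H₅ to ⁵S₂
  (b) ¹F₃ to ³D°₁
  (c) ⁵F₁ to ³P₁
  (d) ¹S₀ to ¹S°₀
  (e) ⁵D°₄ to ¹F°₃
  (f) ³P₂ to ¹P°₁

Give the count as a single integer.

0

(a) forbidden (parity, ΔS, ΔL, ΔJ fail)
(b) forbidden (ΔS, ΔJ fail)
(c) forbidden (parity, ΔS, ΔL fail)
(d) forbidden (ΔL, ΔJ fail)
(e) forbidden (parity, ΔS fail)
(f) forbidden (ΔS fails)
Total allowed: 0 of 6.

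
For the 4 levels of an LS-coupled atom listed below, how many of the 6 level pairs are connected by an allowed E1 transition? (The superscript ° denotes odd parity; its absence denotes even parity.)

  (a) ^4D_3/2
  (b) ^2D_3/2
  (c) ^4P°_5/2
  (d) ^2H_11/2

1

(a)–(b): forbidden (parity, ΔS).
(a)–(c): allowed.
(a)–(d): forbidden (parity, ΔS, ΔL, ΔJ).
(b)–(c): forbidden (ΔS).
(b)–(d): forbidden (parity, ΔL, ΔJ).
(c)–(d): forbidden (ΔS, ΔL, ΔJ).
Allowed pairs: 1 of 6.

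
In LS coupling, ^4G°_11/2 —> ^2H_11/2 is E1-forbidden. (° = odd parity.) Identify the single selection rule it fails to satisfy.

the ΔS = 0 rule

Parity must change: odd → even — ok.
ΔS = 0: S: 3/2 → 1/2 — fails.
ΔL = 0, ±1 (not L=0↔0): L: 4 → 5, ΔL = +1 — ok.
ΔJ = 0, ±1 (not J=0↔0): J: 11/2 → 11/2, ΔJ = +0 — ok.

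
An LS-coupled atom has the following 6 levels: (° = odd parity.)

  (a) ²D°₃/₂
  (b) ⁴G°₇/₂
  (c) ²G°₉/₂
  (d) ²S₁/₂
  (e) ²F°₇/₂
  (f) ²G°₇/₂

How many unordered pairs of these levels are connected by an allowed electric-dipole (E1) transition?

(a)–(b): forbidden (parity, ΔS, ΔL, ΔJ).
(a)–(c): forbidden (parity, ΔL, ΔJ).
(a)–(d): forbidden (ΔL).
(a)–(e): forbidden (parity, ΔJ).
(a)–(f): forbidden (parity, ΔL, ΔJ).
(b)–(c): forbidden (parity, ΔS).
(b)–(d): forbidden (ΔS, ΔL, ΔJ).
(b)–(e): forbidden (parity, ΔS).
(b)–(f): forbidden (parity, ΔS).
(c)–(d): forbidden (ΔL, ΔJ).
(c)–(e): forbidden (parity).
(c)–(f): forbidden (parity).
(d)–(e): forbidden (ΔL, ΔJ).
(d)–(f): forbidden (ΔL, ΔJ).
(e)–(f): forbidden (parity).
Allowed pairs: 0 of 15.

0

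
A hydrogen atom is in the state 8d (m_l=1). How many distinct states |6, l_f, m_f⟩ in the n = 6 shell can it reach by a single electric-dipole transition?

E1 requires Δl = ±1, so l_f ∈ {1, 3}; with 0 ≤ l_f ≤ n_f−1 = 5, the allowed l_f values are {1, 3}.
For l_f = 1: m_f ∈ {m_i−1, m_i, m_i+1} ∩ [−1, 1] = {0, 1} → 2 states.
For l_f = 3: m_f ∈ {m_i−1, m_i, m_i+1} ∩ [−3, 3] = {0, 1, 2} → 3 states.
Total: 5.

5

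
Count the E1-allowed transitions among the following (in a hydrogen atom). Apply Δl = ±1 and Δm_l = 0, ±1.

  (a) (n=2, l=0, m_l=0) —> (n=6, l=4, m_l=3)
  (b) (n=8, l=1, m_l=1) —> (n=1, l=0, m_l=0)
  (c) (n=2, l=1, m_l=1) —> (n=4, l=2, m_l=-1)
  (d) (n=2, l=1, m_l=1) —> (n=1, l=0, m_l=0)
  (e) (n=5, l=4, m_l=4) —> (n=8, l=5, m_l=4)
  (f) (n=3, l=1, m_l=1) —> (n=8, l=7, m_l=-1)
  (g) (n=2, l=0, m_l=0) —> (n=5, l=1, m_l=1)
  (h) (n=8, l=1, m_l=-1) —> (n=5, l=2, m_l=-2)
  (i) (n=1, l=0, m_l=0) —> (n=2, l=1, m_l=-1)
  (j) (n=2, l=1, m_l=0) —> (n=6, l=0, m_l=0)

7

(a) forbidden — Δl = +4 (E1 requires Δl = ±1); Δm_l = +3 (E1 requires Δm_l = 0, ±1)
(b) allowed
(c) forbidden — Δm_l = -2 (E1 requires Δm_l = 0, ±1)
(d) allowed
(e) allowed
(f) forbidden — Δl = +6 (E1 requires Δl = ±1); Δm_l = -2 (E1 requires Δm_l = 0, ±1)
(g) allowed
(h) allowed
(i) allowed
(j) allowed
Total allowed: 7 of 10.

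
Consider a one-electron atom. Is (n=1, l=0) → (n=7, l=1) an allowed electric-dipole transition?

Δl = 1 − 0 = +1; the E1 rule Δl = ±1 is ✓.
All E1 selection rules are satisfied.

allowed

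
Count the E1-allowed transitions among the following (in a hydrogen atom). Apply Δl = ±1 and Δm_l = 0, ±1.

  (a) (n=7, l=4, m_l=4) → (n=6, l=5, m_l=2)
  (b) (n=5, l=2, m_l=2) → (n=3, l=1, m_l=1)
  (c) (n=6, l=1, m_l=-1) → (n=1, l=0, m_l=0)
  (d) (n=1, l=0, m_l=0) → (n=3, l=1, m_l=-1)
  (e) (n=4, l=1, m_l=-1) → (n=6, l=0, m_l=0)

4

(a) forbidden — Δm_l = -2 (E1 requires Δm_l = 0, ±1)
(b) allowed
(c) allowed
(d) allowed
(e) allowed
Total allowed: 4 of 5.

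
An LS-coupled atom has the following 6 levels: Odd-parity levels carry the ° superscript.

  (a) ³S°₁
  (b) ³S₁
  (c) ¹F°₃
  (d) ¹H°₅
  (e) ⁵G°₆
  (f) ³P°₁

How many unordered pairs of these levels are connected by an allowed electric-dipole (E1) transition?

(a)–(b): forbidden (ΔL).
(a)–(c): forbidden (parity, ΔS, ΔL, ΔJ).
(a)–(d): forbidden (parity, ΔS, ΔL, ΔJ).
(a)–(e): forbidden (parity, ΔS, ΔL, ΔJ).
(a)–(f): forbidden (parity).
(b)–(c): forbidden (ΔS, ΔL, ΔJ).
(b)–(d): forbidden (ΔS, ΔL, ΔJ).
(b)–(e): forbidden (ΔS, ΔL, ΔJ).
(b)–(f): allowed.
(c)–(d): forbidden (parity, ΔL, ΔJ).
(c)–(e): forbidden (parity, ΔS, ΔJ).
(c)–(f): forbidden (parity, ΔS, ΔL, ΔJ).
(d)–(e): forbidden (parity, ΔS).
(d)–(f): forbidden (parity, ΔS, ΔL, ΔJ).
(e)–(f): forbidden (parity, ΔS, ΔL, ΔJ).
Allowed pairs: 1 of 15.

1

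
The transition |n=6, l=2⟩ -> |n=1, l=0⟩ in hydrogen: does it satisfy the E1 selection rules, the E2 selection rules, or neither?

Δl = 0 − 2 = -2; l_i + l_f = 2.
E1 (Δl = ±1): not satisfied.
E2 (Δl = 0,±2, l_i+l_f ≥ 2): satisfied.

E2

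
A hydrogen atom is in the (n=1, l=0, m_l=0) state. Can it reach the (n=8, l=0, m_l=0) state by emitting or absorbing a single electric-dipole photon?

forbidden

Δl = 0 − 0 = +0; the E1 rule Δl = ±1 is fails.
m_l: 0 → 0 (Δm_l = +0). |Δm_l| ≤ 1 ok.
The transition is electric-dipole forbidden.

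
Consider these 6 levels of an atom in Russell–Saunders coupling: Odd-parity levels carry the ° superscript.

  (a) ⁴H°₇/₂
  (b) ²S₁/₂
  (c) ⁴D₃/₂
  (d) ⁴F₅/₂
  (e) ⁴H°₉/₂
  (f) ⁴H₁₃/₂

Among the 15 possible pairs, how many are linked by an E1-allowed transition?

0

(a)–(b): forbidden (ΔS, ΔL, ΔJ).
(a)–(c): forbidden (ΔL, ΔJ).
(a)–(d): forbidden (ΔL).
(a)–(e): forbidden (parity).
(a)–(f): forbidden (ΔJ).
(b)–(c): forbidden (parity, ΔS, ΔL).
(b)–(d): forbidden (parity, ΔS, ΔL, ΔJ).
(b)–(e): forbidden (ΔS, ΔL, ΔJ).
(b)–(f): forbidden (parity, ΔS, ΔL, ΔJ).
(c)–(d): forbidden (parity).
(c)–(e): forbidden (ΔL, ΔJ).
(c)–(f): forbidden (parity, ΔL, ΔJ).
(d)–(e): forbidden (ΔL, ΔJ).
(d)–(f): forbidden (parity, ΔL, ΔJ).
(e)–(f): forbidden (ΔJ).
Allowed pairs: 0 of 15.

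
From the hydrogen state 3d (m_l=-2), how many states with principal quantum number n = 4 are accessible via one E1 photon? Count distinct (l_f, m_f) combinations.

4

E1 requires Δl = ±1, so l_f ∈ {1, 3}; with 0 ≤ l_f ≤ n_f−1 = 3, the allowed l_f values are {1, 3}.
For l_f = 1: m_f ∈ {m_i−1, m_i, m_i+1} ∩ [−1, 1] = {-1} → 1 state.
For l_f = 3: m_f ∈ {m_i−1, m_i, m_i+1} ∩ [−3, 3] = {-3, -2, -1} → 3 states.
Total: 4.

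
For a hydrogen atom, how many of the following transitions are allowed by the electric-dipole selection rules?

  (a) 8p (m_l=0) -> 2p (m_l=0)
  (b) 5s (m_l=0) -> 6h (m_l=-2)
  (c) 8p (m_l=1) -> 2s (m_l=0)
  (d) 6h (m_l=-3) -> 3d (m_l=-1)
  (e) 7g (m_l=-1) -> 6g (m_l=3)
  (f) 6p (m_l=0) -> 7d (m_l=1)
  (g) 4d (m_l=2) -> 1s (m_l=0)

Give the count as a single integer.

2

(a) forbidden — Δl = +0 (E1 requires Δl = ±1)
(b) forbidden — Δl = +5 (E1 requires Δl = ±1); Δm_l = -2 (E1 requires Δm_l = 0, ±1)
(c) allowed
(d) forbidden — Δl = -3 (E1 requires Δl = ±1); Δm_l = +2 (E1 requires Δm_l = 0, ±1)
(e) forbidden — Δl = +0 (E1 requires Δl = ±1); Δm_l = +4 (E1 requires Δm_l = 0, ±1)
(f) allowed
(g) forbidden — Δl = -2 (E1 requires Δl = ±1); Δm_l = -2 (E1 requires Δm_l = 0, ±1)
Total allowed: 2 of 7.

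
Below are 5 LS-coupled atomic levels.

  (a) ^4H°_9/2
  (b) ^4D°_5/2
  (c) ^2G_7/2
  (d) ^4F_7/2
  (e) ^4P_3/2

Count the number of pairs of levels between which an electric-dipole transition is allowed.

(a)–(b): forbidden (parity, ΔL, ΔJ).
(a)–(c): forbidden (ΔS).
(a)–(d): forbidden (ΔL).
(a)–(e): forbidden (ΔL, ΔJ).
(b)–(c): forbidden (ΔS, ΔL).
(b)–(d): allowed.
(b)–(e): allowed.
(c)–(d): forbidden (parity, ΔS).
(c)–(e): forbidden (parity, ΔS, ΔL, ΔJ).
(d)–(e): forbidden (parity, ΔL, ΔJ).
Allowed pairs: 2 of 10.

2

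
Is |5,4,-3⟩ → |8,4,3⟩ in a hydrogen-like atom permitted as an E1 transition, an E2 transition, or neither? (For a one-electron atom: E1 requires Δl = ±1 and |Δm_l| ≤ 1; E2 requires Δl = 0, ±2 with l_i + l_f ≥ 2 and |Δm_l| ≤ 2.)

Δl = 4 − 4 = +0; l_i + l_f = 8.
Δm_l = +6.
E1 (Δl = ±1, |Δm_l| ≤ 1): not satisfied.
E2 (Δl = 0,±2, l_i+l_f ≥ 2, |Δm_l| ≤ 2): not satisfied.

neither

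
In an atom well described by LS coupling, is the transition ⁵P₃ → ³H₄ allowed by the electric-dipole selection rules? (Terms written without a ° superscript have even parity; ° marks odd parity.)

forbidden

Reading off the term symbols: S 2→1, L 1→5, J 3→4, parity even→even.
Parity must change: even → even — fails.
ΔS = 0: S: 2 → 1 — fails.
ΔL = 0, ±1 (not L=0↔0): L: 1 → 5, ΔL = +4 — fails.
ΔJ = 0, ±1 (not J=0↔0): J: 3 → 4, ΔJ = +1 — passes.
Rule(s) violated: parity, ΔS, ΔL.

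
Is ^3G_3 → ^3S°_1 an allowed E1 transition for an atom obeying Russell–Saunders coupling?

Initial level: S=1, L=4, J=3, parity even. Final level: S=1, L=0, J=1, parity odd.
Parity must change: even → odd — passes.
ΔS = 0: S: 1 → 1 — passes.
ΔL = 0, ±1 (not L=0↔0): L: 4 → 0, ΔL = -4 — fails.
ΔJ = 0, ±1 (not J=0↔0): J: 3 → 1, ΔJ = -2 — fails.
Rule(s) violated: ΔL, ΔJ.

forbidden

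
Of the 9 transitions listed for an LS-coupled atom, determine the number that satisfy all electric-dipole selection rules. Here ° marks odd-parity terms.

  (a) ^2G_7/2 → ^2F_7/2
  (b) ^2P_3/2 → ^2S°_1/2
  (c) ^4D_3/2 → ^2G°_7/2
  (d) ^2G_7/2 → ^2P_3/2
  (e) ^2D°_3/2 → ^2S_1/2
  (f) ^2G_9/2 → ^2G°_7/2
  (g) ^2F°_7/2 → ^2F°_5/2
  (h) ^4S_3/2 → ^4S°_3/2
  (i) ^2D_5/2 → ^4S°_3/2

(a) forbidden (parity fails)
(b) allowed
(c) forbidden (ΔS, ΔL, ΔJ fail)
(d) forbidden (parity, ΔL, ΔJ fail)
(e) forbidden (ΔL fails)
(f) allowed
(g) forbidden (parity fails)
(h) forbidden (ΔL fails)
(i) forbidden (ΔS, ΔL fail)
Total allowed: 2 of 9.

2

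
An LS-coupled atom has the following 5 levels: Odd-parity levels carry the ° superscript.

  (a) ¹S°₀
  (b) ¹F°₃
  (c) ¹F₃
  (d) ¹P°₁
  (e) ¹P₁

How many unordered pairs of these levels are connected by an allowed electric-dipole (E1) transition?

3

(a)–(b): forbidden (parity, ΔL, ΔJ).
(a)–(c): forbidden (ΔL, ΔJ).
(a)–(d): forbidden (parity).
(a)–(e): allowed.
(b)–(c): allowed.
(b)–(d): forbidden (parity, ΔL, ΔJ).
(b)–(e): forbidden (ΔL, ΔJ).
(c)–(d): forbidden (ΔL, ΔJ).
(c)–(e): forbidden (parity, ΔL, ΔJ).
(d)–(e): allowed.
Allowed pairs: 3 of 10.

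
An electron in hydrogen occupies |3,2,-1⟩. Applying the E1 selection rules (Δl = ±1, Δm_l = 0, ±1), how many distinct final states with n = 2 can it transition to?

E1 requires Δl = ±1, so l_f ∈ {1, 3}; with 0 ≤ l_f ≤ n_f−1 = 1, the allowed l_f values are {1}.
For l_f = 1: m_f ∈ {m_i−1, m_i, m_i+1} ∩ [−1, 1] = {-1, 0} → 2 states.
Total: 2.

2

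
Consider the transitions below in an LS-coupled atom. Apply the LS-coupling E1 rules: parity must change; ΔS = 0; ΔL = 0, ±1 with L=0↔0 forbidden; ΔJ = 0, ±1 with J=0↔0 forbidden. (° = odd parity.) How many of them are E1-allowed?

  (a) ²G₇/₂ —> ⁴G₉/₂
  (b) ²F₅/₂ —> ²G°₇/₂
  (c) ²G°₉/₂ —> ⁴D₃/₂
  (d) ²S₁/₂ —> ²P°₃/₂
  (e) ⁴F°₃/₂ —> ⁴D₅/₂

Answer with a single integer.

3

(a) forbidden (parity, ΔS fail)
(b) allowed
(c) forbidden (ΔS, ΔL, ΔJ fail)
(d) allowed
(e) allowed
Total allowed: 3 of 5.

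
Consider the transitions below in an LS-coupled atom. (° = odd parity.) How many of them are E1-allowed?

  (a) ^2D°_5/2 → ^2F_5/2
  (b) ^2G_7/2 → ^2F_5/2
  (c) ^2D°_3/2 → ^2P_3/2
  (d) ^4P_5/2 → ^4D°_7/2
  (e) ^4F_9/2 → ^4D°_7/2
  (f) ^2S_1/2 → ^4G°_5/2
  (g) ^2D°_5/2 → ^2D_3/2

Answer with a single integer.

5

(a) allowed
(b) forbidden (parity fails)
(c) allowed
(d) allowed
(e) allowed
(f) forbidden (ΔS, ΔL, ΔJ fail)
(g) allowed
Total allowed: 5 of 7.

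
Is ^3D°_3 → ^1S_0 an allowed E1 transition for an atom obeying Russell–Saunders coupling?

forbidden

ΔS = 0: S: 1 → 0 — fails.
ΔL = 0, ±1 (not L=0↔0): L: 2 → 0, ΔL = -2 — fails.
ΔJ = 0, ±1 (not J=0↔0): J: 3 → 0, ΔJ = -3 — fails.
Parity must change: odd → even — passes.
Rule(s) violated: ΔS, ΔL, ΔJ.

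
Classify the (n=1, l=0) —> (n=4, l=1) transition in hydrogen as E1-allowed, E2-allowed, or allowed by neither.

E1

Δl = 1 − 0 = +1; l_i + l_f = 1.
E1 (Δl = ±1): satisfied.
E2 (Δl = 0,±2, l_i+l_f ≥ 2): not satisfied.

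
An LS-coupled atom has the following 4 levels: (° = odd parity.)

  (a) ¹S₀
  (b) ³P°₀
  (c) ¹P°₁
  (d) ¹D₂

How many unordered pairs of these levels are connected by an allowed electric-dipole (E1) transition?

2

(a)–(b): forbidden (ΔS, ΔJ).
(a)–(c): allowed.
(a)–(d): forbidden (parity, ΔL, ΔJ).
(b)–(c): forbidden (parity, ΔS).
(b)–(d): forbidden (ΔS, ΔJ).
(c)–(d): allowed.
Allowed pairs: 2 of 6.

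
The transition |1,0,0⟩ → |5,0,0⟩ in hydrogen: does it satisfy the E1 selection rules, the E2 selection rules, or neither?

neither

Δl = 0 − 0 = +0; l_i + l_f = 0.
Δm_l = +0.
E1 (Δl = ±1, |Δm_l| ≤ 1): not satisfied.
E2 (Δl = 0,±2, l_i+l_f ≥ 2, |Δm_l| ≤ 2): not satisfied.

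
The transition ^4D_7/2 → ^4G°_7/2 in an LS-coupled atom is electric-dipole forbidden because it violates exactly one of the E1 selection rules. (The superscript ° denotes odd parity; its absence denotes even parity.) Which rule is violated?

the ΔL = 0, ±1 rule

Initial level: S=3/2, L=2, J=7/2, parity even. Final level: S=3/2, L=4, J=7/2, parity odd.
ΔL = 0, ±1 (not L=0↔0): L: 2 → 4, ΔL = +2 — violated.
ΔJ = 0, ±1 (not J=0↔0): J: 7/2 → 7/2, ΔJ = +0 — satisfied.
Parity must change: even → odd — satisfied.
ΔS = 0: S: 3/2 → 3/2 — satisfied.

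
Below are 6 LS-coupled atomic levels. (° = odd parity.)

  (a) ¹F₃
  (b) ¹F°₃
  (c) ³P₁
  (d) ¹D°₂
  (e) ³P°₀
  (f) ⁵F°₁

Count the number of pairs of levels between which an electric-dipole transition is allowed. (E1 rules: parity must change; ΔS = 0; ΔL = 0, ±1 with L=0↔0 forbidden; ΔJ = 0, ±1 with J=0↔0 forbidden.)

3

(a)–(b): allowed.
(a)–(c): forbidden (parity, ΔS, ΔL, ΔJ).
(a)–(d): allowed.
(a)–(e): forbidden (ΔS, ΔL, ΔJ).
(a)–(f): forbidden (ΔS, ΔJ).
(b)–(c): forbidden (ΔS, ΔL, ΔJ).
(b)–(d): forbidden (parity).
(b)–(e): forbidden (parity, ΔS, ΔL, ΔJ).
(b)–(f): forbidden (parity, ΔS, ΔJ).
(c)–(d): forbidden (ΔS).
(c)–(e): allowed.
(c)–(f): forbidden (ΔS, ΔL).
(d)–(e): forbidden (parity, ΔS, ΔJ).
(d)–(f): forbidden (parity, ΔS).
(e)–(f): forbidden (parity, ΔS, ΔL).
Allowed pairs: 3 of 15.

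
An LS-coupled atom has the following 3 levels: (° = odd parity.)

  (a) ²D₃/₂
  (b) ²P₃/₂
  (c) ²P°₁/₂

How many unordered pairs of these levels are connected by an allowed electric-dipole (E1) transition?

2

(a)–(b): forbidden (parity).
(a)–(c): allowed.
(b)–(c): allowed.
Allowed pairs: 2 of 3.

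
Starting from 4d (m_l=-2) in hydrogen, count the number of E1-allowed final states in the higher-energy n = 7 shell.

E1 requires Δl = ±1, so l_f ∈ {1, 3}; with 0 ≤ l_f ≤ n_f−1 = 6, the allowed l_f values are {1, 3}.
For l_f = 1: m_f ∈ {m_i−1, m_i, m_i+1} ∩ [−1, 1] = {-1} → 1 state.
For l_f = 3: m_f ∈ {m_i−1, m_i, m_i+1} ∩ [−3, 3] = {-3, -2, -1} → 3 states.
Total: 4.

4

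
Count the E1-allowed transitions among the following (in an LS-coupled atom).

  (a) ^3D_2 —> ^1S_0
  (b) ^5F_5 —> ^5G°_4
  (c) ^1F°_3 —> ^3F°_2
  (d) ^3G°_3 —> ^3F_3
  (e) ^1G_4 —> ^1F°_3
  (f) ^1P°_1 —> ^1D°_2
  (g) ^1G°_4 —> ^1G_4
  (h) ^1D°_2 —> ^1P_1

(a) forbidden (parity, ΔS, ΔL, ΔJ fail)
(b) allowed
(c) forbidden (parity, ΔS fail)
(d) allowed
(e) allowed
(f) forbidden (parity fails)
(g) allowed
(h) allowed
Total allowed: 5 of 8.

5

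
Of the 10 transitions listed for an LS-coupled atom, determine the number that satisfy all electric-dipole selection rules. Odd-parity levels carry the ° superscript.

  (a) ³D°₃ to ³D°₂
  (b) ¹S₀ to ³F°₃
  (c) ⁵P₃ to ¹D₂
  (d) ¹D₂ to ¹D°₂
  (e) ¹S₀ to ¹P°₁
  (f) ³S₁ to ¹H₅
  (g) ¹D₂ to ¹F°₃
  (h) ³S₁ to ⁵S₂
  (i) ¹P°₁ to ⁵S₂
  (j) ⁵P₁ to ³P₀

3

(a) forbidden (parity fails)
(b) forbidden (ΔS, ΔL, ΔJ fail)
(c) forbidden (parity, ΔS fail)
(d) allowed
(e) allowed
(f) forbidden (parity, ΔS, ΔL, ΔJ fail)
(g) allowed
(h) forbidden (parity, ΔS, ΔL fail)
(i) forbidden (ΔS fails)
(j) forbidden (parity, ΔS fail)
Total allowed: 3 of 10.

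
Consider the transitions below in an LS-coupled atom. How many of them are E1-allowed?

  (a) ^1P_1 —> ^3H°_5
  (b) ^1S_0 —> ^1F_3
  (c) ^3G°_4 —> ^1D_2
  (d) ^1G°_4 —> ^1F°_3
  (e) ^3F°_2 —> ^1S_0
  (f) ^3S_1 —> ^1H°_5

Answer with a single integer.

0

(a) forbidden (ΔS, ΔL, ΔJ fail)
(b) forbidden (parity, ΔL, ΔJ fail)
(c) forbidden (ΔS, ΔL, ΔJ fail)
(d) forbidden (parity fails)
(e) forbidden (ΔS, ΔL, ΔJ fail)
(f) forbidden (ΔS, ΔL, ΔJ fail)
Total allowed: 0 of 6.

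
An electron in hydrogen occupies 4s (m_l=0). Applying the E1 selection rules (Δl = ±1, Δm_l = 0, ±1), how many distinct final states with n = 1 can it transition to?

0

E1 requires l_f ∈ {-1, 1}, but neither lies in [0, 0], so no final state is reachable.
Total: 0.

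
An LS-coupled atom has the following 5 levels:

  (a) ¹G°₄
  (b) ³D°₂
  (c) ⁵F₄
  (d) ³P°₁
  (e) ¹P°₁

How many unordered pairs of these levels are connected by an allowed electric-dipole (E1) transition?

0

(a)–(b): forbidden (parity, ΔS, ΔL, ΔJ).
(a)–(c): forbidden (ΔS).
(a)–(d): forbidden (parity, ΔS, ΔL, ΔJ).
(a)–(e): forbidden (parity, ΔL, ΔJ).
(b)–(c): forbidden (ΔS, ΔJ).
(b)–(d): forbidden (parity).
(b)–(e): forbidden (parity, ΔS).
(c)–(d): forbidden (ΔS, ΔL, ΔJ).
(c)–(e): forbidden (ΔS, ΔL, ΔJ).
(d)–(e): forbidden (parity, ΔS).
Allowed pairs: 0 of 10.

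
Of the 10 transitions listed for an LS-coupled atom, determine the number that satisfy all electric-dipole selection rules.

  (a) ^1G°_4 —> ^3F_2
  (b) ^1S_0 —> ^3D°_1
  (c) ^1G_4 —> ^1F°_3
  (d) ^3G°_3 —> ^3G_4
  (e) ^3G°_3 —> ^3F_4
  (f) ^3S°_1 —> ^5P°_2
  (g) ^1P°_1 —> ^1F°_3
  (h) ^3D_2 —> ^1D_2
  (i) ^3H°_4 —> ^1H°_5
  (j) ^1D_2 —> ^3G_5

3

(a) forbidden (ΔS, ΔJ fail)
(b) forbidden (ΔS, ΔL fail)
(c) allowed
(d) allowed
(e) allowed
(f) forbidden (parity, ΔS fail)
(g) forbidden (parity, ΔL, ΔJ fail)
(h) forbidden (parity, ΔS fail)
(i) forbidden (parity, ΔS fail)
(j) forbidden (parity, ΔS, ΔL, ΔJ fail)
Total allowed: 3 of 10.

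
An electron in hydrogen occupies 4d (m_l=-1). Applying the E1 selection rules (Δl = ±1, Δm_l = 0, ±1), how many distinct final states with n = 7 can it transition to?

E1 requires Δl = ±1, so l_f ∈ {1, 3}; with 0 ≤ l_f ≤ n_f−1 = 6, the allowed l_f values are {1, 3}.
For l_f = 1: m_f ∈ {m_i−1, m_i, m_i+1} ∩ [−1, 1] = {-1, 0} → 2 states.
For l_f = 3: m_f ∈ {m_i−1, m_i, m_i+1} ∩ [−3, 3] = {-2, -1, 0} → 3 states.
Total: 5.

5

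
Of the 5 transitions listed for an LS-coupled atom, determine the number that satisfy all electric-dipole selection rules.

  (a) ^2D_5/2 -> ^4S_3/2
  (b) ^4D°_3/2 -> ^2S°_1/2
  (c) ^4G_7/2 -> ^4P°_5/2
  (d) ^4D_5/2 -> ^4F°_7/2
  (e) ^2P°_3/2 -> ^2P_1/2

(a) forbidden (parity, ΔS, ΔL fail)
(b) forbidden (parity, ΔS, ΔL fail)
(c) forbidden (ΔL fails)
(d) allowed
(e) allowed
Total allowed: 2 of 5.

2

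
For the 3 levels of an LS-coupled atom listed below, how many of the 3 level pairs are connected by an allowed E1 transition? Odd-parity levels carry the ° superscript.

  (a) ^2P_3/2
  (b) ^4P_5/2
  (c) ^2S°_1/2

(a)–(b): forbidden (parity, ΔS).
(a)–(c): allowed.
(b)–(c): forbidden (ΔS, ΔJ).
Allowed pairs: 1 of 3.

1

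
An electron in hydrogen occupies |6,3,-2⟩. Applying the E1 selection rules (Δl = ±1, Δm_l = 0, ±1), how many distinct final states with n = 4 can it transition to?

E1 requires Δl = ±1, so l_f ∈ {2, 4}; with 0 ≤ l_f ≤ n_f−1 = 3, the allowed l_f values are {2}.
For l_f = 2: m_f ∈ {m_i−1, m_i, m_i+1} ∩ [−2, 2] = {-2, -1} → 2 states.
Total: 2.

2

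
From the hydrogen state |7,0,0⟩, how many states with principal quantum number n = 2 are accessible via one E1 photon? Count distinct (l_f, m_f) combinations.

E1 requires Δl = ±1, so l_f ∈ {-1, 1}; with 0 ≤ l_f ≤ n_f−1 = 1, the allowed l_f values are {1}.
For l_f = 1: m_f ∈ {m_i−1, m_i, m_i+1} ∩ [−1, 1] = {-1, 0, 1} → 3 states.
Total: 3.

3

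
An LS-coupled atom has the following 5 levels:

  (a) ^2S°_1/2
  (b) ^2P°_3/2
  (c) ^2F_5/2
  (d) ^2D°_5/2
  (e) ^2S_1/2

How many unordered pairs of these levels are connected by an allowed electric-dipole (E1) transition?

(a)–(b): forbidden (parity).
(a)–(c): forbidden (ΔL, ΔJ).
(a)–(d): forbidden (parity, ΔL, ΔJ).
(a)–(e): forbidden (ΔL).
(b)–(c): forbidden (ΔL).
(b)–(d): forbidden (parity).
(b)–(e): allowed.
(c)–(d): allowed.
(c)–(e): forbidden (parity, ΔL, ΔJ).
(d)–(e): forbidden (ΔL, ΔJ).
Allowed pairs: 2 of 10.

2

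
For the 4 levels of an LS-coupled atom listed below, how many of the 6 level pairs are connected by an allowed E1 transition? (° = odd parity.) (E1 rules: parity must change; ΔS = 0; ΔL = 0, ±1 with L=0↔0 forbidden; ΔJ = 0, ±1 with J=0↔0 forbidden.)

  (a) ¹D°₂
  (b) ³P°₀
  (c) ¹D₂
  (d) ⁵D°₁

1

(a)–(b): forbidden (parity, ΔS, ΔJ).
(a)–(c): allowed.
(a)–(d): forbidden (parity, ΔS).
(b)–(c): forbidden (ΔS, ΔJ).
(b)–(d): forbidden (parity, ΔS).
(c)–(d): forbidden (ΔS).
Allowed pairs: 1 of 6.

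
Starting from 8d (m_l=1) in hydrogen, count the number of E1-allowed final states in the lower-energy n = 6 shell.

5

E1 requires Δl = ±1, so l_f ∈ {1, 3}; with 0 ≤ l_f ≤ n_f−1 = 5, the allowed l_f values are {1, 3}.
For l_f = 1: m_f ∈ {m_i−1, m_i, m_i+1} ∩ [−1, 1] = {0, 1} → 2 states.
For l_f = 3: m_f ∈ {m_i−1, m_i, m_i+1} ∩ [−3, 3] = {0, 1, 2} → 3 states.
Total: 5.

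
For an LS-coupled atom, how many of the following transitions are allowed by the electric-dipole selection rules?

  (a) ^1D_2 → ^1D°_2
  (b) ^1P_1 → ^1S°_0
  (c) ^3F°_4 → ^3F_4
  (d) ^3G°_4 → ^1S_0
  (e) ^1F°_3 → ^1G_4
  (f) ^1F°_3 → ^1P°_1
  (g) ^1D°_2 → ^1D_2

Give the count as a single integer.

5

(a) allowed
(b) allowed
(c) allowed
(d) forbidden (ΔS, ΔL, ΔJ fail)
(e) allowed
(f) forbidden (parity, ΔL, ΔJ fail)
(g) allowed
Total allowed: 5 of 7.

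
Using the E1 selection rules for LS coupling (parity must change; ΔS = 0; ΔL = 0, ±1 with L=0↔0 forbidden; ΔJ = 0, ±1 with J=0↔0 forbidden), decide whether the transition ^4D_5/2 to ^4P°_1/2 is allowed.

Reading off the term symbols: S 3/2→3/2, L 2→1, J 5/2→1/2, parity even→odd.
Parity must change: even → odd — satisfied.
ΔS = 0: S: 3/2 → 3/2 — satisfied.
ΔL = 0, ±1 (not L=0↔0): L: 2 → 1, ΔL = -1 — satisfied.
ΔJ = 0, ±1 (not J=0↔0): J: 5/2 → 1/2, ΔJ = -2 — violated.
Rule(s) violated: ΔJ.

forbidden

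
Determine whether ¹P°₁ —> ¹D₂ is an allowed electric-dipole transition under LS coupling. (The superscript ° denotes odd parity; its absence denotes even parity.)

allowed

Parity must change: odd → even — passes.
ΔS = 0: S: 0 → 0 — passes.
ΔL = 0, ±1 (not L=0↔0): L: 1 → 2, ΔL = +1 — passes.
ΔJ = 0, ±1 (not J=0↔0): J: 1 → 2, ΔJ = +1 — passes.
All four E1 rules are satisfied.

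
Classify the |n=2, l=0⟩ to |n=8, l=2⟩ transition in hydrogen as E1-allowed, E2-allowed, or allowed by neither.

Δl = 2 − 0 = +2; l_i + l_f = 2.
E1 (Δl = ±1): not satisfied.
E2 (Δl = 0,±2, l_i+l_f ≥ 2): satisfied.

E2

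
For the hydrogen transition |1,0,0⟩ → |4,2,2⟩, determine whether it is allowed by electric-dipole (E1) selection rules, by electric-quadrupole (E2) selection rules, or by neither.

Δl = 2 − 0 = +2; l_i + l_f = 2.
Δm_l = +2.
E1 (Δl = ±1, |Δm_l| ≤ 1): not satisfied.
E2 (Δl = 0,±2, l_i+l_f ≥ 2, |Δm_l| ≤ 2): satisfied.

E2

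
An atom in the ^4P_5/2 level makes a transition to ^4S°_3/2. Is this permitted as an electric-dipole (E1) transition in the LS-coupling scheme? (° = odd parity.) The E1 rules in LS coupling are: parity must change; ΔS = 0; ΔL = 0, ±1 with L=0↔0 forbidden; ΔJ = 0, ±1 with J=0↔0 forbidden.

Parity must change: even → odd — satisfied.
ΔS = 0: S: 3/2 → 3/2 — satisfied.
ΔL = 0, ±1 (not L=0↔0): L: 1 → 0, ΔL = -1 — satisfied.
ΔJ = 0, ±1 (not J=0↔0): J: 5/2 → 3/2, ΔJ = -1 — satisfied.
All four E1 rules are satisfied.

allowed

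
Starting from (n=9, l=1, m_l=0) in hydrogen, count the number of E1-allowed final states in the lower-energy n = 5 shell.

E1 requires Δl = ±1, so l_f ∈ {0, 2}; with 0 ≤ l_f ≤ n_f−1 = 4, the allowed l_f values are {0, 2}.
For l_f = 0: m_f ∈ {m_i−1, m_i, m_i+1} ∩ [−0, 0] = {0} → 1 state.
For l_f = 2: m_f ∈ {m_i−1, m_i, m_i+1} ∩ [−2, 2] = {-1, 0, 1} → 3 states.
Total: 4.

4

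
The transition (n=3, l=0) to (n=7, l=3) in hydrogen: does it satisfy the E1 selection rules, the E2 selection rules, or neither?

neither

Δl = 3 − 0 = +3; l_i + l_f = 3.
E1 (Δl = ±1): not satisfied.
E2 (Δl = 0,±2, l_i+l_f ≥ 2): not satisfied.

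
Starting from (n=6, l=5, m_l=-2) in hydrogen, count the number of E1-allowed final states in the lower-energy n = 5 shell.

3

E1 requires Δl = ±1, so l_f ∈ {4, 6}; with 0 ≤ l_f ≤ n_f−1 = 4, the allowed l_f values are {4}.
For l_f = 4: m_f ∈ {m_i−1, m_i, m_i+1} ∩ [−4, 4] = {-3, -2, -1} → 3 states.
Total: 3.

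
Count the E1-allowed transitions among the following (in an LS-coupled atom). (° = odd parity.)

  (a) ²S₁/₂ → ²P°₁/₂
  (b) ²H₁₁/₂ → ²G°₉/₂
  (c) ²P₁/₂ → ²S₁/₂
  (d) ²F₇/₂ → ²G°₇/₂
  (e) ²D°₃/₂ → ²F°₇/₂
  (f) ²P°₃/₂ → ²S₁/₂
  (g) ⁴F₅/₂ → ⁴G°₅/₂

5

(a) allowed
(b) allowed
(c) forbidden (parity fails)
(d) allowed
(e) forbidden (parity, ΔJ fail)
(f) allowed
(g) allowed
Total allowed: 5 of 7.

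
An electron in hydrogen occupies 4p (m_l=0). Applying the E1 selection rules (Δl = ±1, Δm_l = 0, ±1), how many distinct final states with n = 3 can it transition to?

4

E1 requires Δl = ±1, so l_f ∈ {0, 2}; with 0 ≤ l_f ≤ n_f−1 = 2, the allowed l_f values are {0, 2}.
For l_f = 0: m_f ∈ {m_i−1, m_i, m_i+1} ∩ [−0, 0] = {0} → 1 state.
For l_f = 2: m_f ∈ {m_i−1, m_i, m_i+1} ∩ [−2, 2] = {-1, 0, 1} → 3 states.
Total: 4.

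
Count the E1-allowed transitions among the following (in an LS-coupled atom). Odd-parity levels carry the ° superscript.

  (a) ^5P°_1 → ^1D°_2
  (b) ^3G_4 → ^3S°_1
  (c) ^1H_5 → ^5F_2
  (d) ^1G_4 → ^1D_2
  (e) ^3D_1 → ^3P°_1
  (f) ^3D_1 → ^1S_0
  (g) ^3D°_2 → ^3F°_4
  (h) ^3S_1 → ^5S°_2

1

(a) forbidden (parity, ΔS fail)
(b) forbidden (ΔL, ΔJ fail)
(c) forbidden (parity, ΔS, ΔL, ΔJ fail)
(d) forbidden (parity, ΔL, ΔJ fail)
(e) allowed
(f) forbidden (parity, ΔS, ΔL fail)
(g) forbidden (parity, ΔJ fail)
(h) forbidden (ΔS, ΔL fail)
Total allowed: 1 of 8.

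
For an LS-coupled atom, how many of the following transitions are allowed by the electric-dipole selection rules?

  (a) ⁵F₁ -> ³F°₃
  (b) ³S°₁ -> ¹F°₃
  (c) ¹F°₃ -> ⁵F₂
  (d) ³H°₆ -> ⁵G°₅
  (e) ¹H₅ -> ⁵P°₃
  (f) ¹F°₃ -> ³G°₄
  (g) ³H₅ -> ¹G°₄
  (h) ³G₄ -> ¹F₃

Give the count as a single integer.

(a) forbidden (ΔS, ΔJ fail)
(b) forbidden (parity, ΔS, ΔL, ΔJ fail)
(c) forbidden (ΔS fails)
(d) forbidden (parity, ΔS fail)
(e) forbidden (ΔS, ΔL, ΔJ fail)
(f) forbidden (parity, ΔS fail)
(g) forbidden (ΔS fails)
(h) forbidden (parity, ΔS fail)
Total allowed: 0 of 8.

0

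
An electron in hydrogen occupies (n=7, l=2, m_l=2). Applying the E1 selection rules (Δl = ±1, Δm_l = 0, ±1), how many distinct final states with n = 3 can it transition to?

1

E1 requires Δl = ±1, so l_f ∈ {1, 3}; with 0 ≤ l_f ≤ n_f−1 = 2, the allowed l_f values are {1}.
For l_f = 1: m_f ∈ {m_i−1, m_i, m_i+1} ∩ [−1, 1] = {1} → 1 state.
Total: 1.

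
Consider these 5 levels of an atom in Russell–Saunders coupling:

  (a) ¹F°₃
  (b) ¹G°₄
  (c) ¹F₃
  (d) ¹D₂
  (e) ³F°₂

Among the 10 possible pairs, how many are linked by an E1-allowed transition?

(a)–(b): forbidden (parity).
(a)–(c): allowed.
(a)–(d): allowed.
(a)–(e): forbidden (parity, ΔS).
(b)–(c): allowed.
(b)–(d): forbidden (ΔL, ΔJ).
(b)–(e): forbidden (parity, ΔS, ΔJ).
(c)–(d): forbidden (parity).
(c)–(e): forbidden (ΔS).
(d)–(e): forbidden (ΔS).
Allowed pairs: 3 of 10.

3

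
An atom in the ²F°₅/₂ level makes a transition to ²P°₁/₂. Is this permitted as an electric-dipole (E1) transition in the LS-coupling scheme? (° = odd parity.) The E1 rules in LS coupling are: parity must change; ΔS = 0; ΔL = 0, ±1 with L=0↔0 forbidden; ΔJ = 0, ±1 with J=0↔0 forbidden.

Initial level: S=1/2, L=3, J=5/2, parity odd. Final level: S=1/2, L=1, J=1/2, parity odd.
ΔJ = 0, ±1 (not J=0↔0): J: 5/2 → 1/2, ΔJ = -2 — fails.
Parity must change: odd → odd — fails.
ΔS = 0: S: 1/2 → 1/2 — passes.
ΔL = 0, ±1 (not L=0↔0): L: 3 → 1, ΔL = -2 — fails.
Rule(s) violated: parity, ΔL, ΔJ.

forbidden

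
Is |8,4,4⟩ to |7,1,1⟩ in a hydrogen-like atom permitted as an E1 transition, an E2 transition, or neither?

neither

Δl = 1 − 4 = -3; l_i + l_f = 5.
Δm_l = -3.
E1 (Δl = ±1, |Δm_l| ≤ 1): not satisfied.
E2 (Δl = 0,±2, l_i+l_f ≥ 2, |Δm_l| ≤ 2): not satisfied.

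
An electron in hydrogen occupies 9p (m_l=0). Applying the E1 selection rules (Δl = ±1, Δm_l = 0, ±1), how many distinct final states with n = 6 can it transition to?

E1 requires Δl = ±1, so l_f ∈ {0, 2}; with 0 ≤ l_f ≤ n_f−1 = 5, the allowed l_f values are {0, 2}.
For l_f = 0: m_f ∈ {m_i−1, m_i, m_i+1} ∩ [−0, 0] = {0} → 1 state.
For l_f = 2: m_f ∈ {m_i−1, m_i, m_i+1} ∩ [−2, 2] = {-1, 0, 1} → 3 states.
Total: 4.

4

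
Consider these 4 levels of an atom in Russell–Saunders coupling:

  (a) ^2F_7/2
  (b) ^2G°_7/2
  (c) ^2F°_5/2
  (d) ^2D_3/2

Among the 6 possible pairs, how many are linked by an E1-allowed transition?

3

(a)–(b): allowed.
(a)–(c): allowed.
(a)–(d): forbidden (parity, ΔJ).
(b)–(c): forbidden (parity).
(b)–(d): forbidden (ΔL, ΔJ).
(c)–(d): allowed.
Allowed pairs: 3 of 6.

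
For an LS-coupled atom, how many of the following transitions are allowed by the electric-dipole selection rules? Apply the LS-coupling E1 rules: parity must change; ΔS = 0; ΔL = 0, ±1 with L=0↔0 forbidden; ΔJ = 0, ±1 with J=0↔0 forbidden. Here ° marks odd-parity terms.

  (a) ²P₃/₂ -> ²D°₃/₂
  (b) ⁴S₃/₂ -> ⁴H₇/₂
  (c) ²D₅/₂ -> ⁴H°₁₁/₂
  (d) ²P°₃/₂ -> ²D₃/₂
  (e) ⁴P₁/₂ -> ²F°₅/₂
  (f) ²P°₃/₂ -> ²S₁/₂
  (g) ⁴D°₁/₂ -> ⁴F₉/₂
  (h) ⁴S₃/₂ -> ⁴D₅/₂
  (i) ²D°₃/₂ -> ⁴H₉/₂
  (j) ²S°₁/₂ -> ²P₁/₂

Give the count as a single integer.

(a) allowed
(b) forbidden (parity, ΔL, ΔJ fail)
(c) forbidden (ΔS, ΔL, ΔJ fail)
(d) allowed
(e) forbidden (ΔS, ΔL, ΔJ fail)
(f) allowed
(g) forbidden (ΔJ fails)
(h) forbidden (parity, ΔL fail)
(i) forbidden (ΔS, ΔL, ΔJ fail)
(j) allowed
Total allowed: 4 of 10.

4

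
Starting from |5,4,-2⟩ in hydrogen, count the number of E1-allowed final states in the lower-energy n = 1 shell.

0

E1 requires l_f ∈ {3, 5}, but neither lies in [0, 0], so no final state is reachable.
Total: 0.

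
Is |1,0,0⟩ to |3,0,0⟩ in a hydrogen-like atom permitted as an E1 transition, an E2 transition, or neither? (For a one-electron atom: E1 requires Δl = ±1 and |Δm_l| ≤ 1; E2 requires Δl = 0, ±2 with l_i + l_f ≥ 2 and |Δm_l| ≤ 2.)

neither

Δl = 0 − 0 = +0; l_i + l_f = 0.
Δm_l = +0.
E1 (Δl = ±1, |Δm_l| ≤ 1): not satisfied.
E2 (Δl = 0,±2, l_i+l_f ≥ 2, |Δm_l| ≤ 2): not satisfied.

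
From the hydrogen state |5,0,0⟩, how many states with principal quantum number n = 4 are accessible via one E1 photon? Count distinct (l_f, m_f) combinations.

E1 requires Δl = ±1, so l_f ∈ {-1, 1}; with 0 ≤ l_f ≤ n_f−1 = 3, the allowed l_f values are {1}.
For l_f = 1: m_f ∈ {m_i−1, m_i, m_i+1} ∩ [−1, 1] = {-1, 0, 1} → 3 states.
Total: 3.

3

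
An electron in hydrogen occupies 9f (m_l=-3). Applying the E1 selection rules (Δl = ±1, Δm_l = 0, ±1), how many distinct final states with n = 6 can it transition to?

E1 requires Δl = ±1, so l_f ∈ {2, 4}; with 0 ≤ l_f ≤ n_f−1 = 5, the allowed l_f values are {2, 4}.
For l_f = 2: m_f ∈ {m_i−1, m_i, m_i+1} ∩ [−2, 2] = {-2} → 1 state.
For l_f = 4: m_f ∈ {m_i−1, m_i, m_i+1} ∩ [−4, 4] = {-4, -3, -2} → 3 states.
Total: 4.

4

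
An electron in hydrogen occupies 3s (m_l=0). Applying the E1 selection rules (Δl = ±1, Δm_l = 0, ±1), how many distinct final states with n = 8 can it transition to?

E1 requires Δl = ±1, so l_f ∈ {-1, 1}; with 0 ≤ l_f ≤ n_f−1 = 7, the allowed l_f values are {1}.
For l_f = 1: m_f ∈ {m_i−1, m_i, m_i+1} ∩ [−1, 1] = {-1, 0, 1} → 3 states.
Total: 3.

3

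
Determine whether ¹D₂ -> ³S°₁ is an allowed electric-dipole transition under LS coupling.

forbidden

Parity must change: even → odd — ✓.
ΔS = 0: S: 0 → 1 — ✗.
ΔL = 0, ±1 (not L=0↔0): L: 2 → 0, ΔL = -2 — ✗.
ΔJ = 0, ±1 (not J=0↔0): J: 2 → 1, ΔJ = -1 — ✓.
Rule(s) violated: ΔS, ΔL.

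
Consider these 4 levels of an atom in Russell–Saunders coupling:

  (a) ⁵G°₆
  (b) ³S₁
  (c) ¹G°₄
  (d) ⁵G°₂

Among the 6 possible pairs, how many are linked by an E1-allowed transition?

(a)–(b): forbidden (ΔS, ΔL, ΔJ).
(a)–(c): forbidden (parity, ΔS, ΔJ).
(a)–(d): forbidden (parity, ΔJ).
(b)–(c): forbidden (ΔS, ΔL, ΔJ).
(b)–(d): forbidden (ΔS, ΔL).
(c)–(d): forbidden (parity, ΔS, ΔJ).
Allowed pairs: 0 of 6.

0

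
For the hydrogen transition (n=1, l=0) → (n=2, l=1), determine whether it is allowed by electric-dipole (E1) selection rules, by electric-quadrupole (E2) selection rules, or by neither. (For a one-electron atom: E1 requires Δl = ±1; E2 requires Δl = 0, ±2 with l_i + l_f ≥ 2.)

Δl = 1 − 0 = +1; l_i + l_f = 1.
E1 (Δl = ±1): satisfied.
E2 (Δl = 0,±2, l_i+l_f ≥ 2): not satisfied.

E1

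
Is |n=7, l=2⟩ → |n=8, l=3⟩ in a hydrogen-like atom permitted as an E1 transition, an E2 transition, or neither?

Δl = 3 − 2 = +1; l_i + l_f = 5.
E1 (Δl = ±1): satisfied.
E2 (Δl = 0,±2, l_i+l_f ≥ 2): not satisfied.

E1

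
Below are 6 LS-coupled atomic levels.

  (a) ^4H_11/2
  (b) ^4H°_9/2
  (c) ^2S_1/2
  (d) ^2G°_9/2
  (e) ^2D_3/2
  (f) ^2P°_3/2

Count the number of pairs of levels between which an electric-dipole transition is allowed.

3

(a)–(b): allowed.
(a)–(c): forbidden (parity, ΔS, ΔL, ΔJ).
(a)–(d): forbidden (ΔS).
(a)–(e): forbidden (parity, ΔS, ΔL, ΔJ).
(a)–(f): forbidden (ΔS, ΔL, ΔJ).
(b)–(c): forbidden (ΔS, ΔL, ΔJ).
(b)–(d): forbidden (parity, ΔS).
(b)–(e): forbidden (ΔS, ΔL, ΔJ).
(b)–(f): forbidden (parity, ΔS, ΔL, ΔJ).
(c)–(d): forbidden (ΔL, ΔJ).
(c)–(e): forbidden (parity, ΔL).
(c)–(f): allowed.
(d)–(e): forbidden (ΔL, ΔJ).
(d)–(f): forbidden (parity, ΔL, ΔJ).
(e)–(f): allowed.
Allowed pairs: 3 of 15.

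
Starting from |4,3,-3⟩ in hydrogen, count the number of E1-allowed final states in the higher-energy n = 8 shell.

4

E1 requires Δl = ±1, so l_f ∈ {2, 4}; with 0 ≤ l_f ≤ n_f−1 = 7, the allowed l_f values are {2, 4}.
For l_f = 2: m_f ∈ {m_i−1, m_i, m_i+1} ∩ [−2, 2] = {-2} → 1 state.
For l_f = 4: m_f ∈ {m_i−1, m_i, m_i+1} ∩ [−4, 4] = {-4, -3, -2} → 3 states.
Total: 4.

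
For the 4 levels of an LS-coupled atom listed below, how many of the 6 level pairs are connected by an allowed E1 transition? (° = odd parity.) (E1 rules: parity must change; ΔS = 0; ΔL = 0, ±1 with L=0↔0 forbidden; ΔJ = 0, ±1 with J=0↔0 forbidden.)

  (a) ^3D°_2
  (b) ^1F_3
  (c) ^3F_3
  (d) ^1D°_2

(a)–(b): forbidden (ΔS).
(a)–(c): allowed.
(a)–(d): forbidden (parity, ΔS).
(b)–(c): forbidden (parity, ΔS).
(b)–(d): allowed.
(c)–(d): forbidden (ΔS).
Allowed pairs: 2 of 6.

2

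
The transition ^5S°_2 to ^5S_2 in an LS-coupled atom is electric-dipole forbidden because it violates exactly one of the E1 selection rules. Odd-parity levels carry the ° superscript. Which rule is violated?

Initial level: S=2, L=0, J=2, parity odd. Final level: S=2, L=0, J=2, parity even.
ΔL = 0, ±1 (not L=0↔0): L: 0 → 0, ΔL = +0 — fails.
Parity must change: odd → even — passes.
ΔS = 0: S: 2 → 2 — passes.
ΔJ = 0, ±1 (not J=0↔0): J: 2 → 2, ΔJ = +0 — passes.

the L=0 ↔ L=0 exclusion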